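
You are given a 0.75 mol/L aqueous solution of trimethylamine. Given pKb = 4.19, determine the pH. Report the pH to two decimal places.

pH = 11.84

(CH3)3N + H2O ⇌ (CH3)3NH+ + OH-
Kb = 10^(−4.19) = 6.46 × 10^-5
Kb = [OH-]²/(0.75 − [OH-]) = 6.46 × 10^-5
Since Kb ≪ C₀, [OH-] ≈ √(Kb·C₀) = 6.96 × 10^-3 M.
pOH = −log(6.96 × 10^-3) = 2.16; pH = 14.00 − 2.16 = 11.84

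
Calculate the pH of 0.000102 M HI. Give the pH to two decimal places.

HI is a strong acid and dissociates completely, so [H+] = 0.000102 M.
pH = -log(0.000102) = 3.99

pH = 3.99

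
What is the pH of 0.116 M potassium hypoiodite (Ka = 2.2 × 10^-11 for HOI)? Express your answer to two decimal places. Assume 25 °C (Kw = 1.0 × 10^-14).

OI- is the conjugate base of the weak acid HOI.
Kb = Kw/Ka = 1.0×10^-14 / 2.2 × 10^-11 = 4.55 × 10^-4
From the ICE table, Kb = [OH-]²/(0.116 − [OH-]) = 4.55 × 10^-4.
[OH-] is not negligible relative to C₀; solve [OH-]² + 0.000455·[OH-] − 5.28e-05 = 0.
[OH-] = [−0.000455 + √(0.000455² + 0.000211)]/2 = 7.04 × 10^-3 M
pOH = −log(7.04 × 10^-3) = 2.15; pH = 14.00 − 2.15 = 11.85

pH = 11.85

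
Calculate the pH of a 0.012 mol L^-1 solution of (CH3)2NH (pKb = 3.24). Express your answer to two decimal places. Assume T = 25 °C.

pH = 11.37

(CH3)2NH + H2O ⇌ (CH3)2NH2+ + OH-
Kb = 10^(−3.24) = 5.75 × 10^-4
From the ICE table, Kb = x²/(0.012 − x) = 5.75 × 10^-4.
x is not negligible relative to C₀; solve x² + 0.000575·x − 6.9e-06 = 0.
x = (−Kb + √(Kb² + 4·Kb·C₀))/2 = 2.35 × 10^-3 M
pOH = 2.63, so pH = 14.00 − pOH = 11.37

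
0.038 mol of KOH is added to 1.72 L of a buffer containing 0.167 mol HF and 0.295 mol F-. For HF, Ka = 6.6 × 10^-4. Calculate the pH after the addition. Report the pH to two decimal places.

pH = 3.59

After neutralization: n(HF) = 0.129 mol, n(F-) = 0.333 mol.
pKa = −log(6.6 × 10^-4) = 3.180
Henderson–Hasselbalch with mole ratio 0.333/0.129: pH = 3.180 + (+0.412)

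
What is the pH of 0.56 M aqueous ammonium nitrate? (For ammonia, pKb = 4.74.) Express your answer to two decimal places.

pH = 4.76

NH4+ is the conjugate acid of the weak base NH3.
Kb = 10^(−4.74) = 1.82 × 10^-5
Ka = Kw/Kb = 1.0×10^-14 / 1.82 × 10^-5 = 5.49 × 10^-10
From the ICE table, Ka = [H+]²/(0.56 − [H+]) = 5.49 × 10^-10.
Assume [H+] ≪ 0.56: [H+] ≈ √(5.49 × 10^-10 × 0.56) = 1.75 × 10^-5 M
Check: 0.0031% ionized — well under 5%, approximation valid.
pH = −log[H+] = −log(1.75 × 10^-5) = 4.76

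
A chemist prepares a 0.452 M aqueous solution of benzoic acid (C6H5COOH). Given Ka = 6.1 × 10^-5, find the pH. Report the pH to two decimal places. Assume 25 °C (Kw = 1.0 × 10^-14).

pH = 2.28

C6H5COOH ⇌ C6H5COO- + H+
From the ICE table, Ka = [H+]²/(0.452 − [H+]) = 6.1 × 10^-5.
Neglecting [H+] in the denominator: [H+] = √(6.1 × 10^-5 × 0.452) = 5.25 × 10^-3 M
pH = −log[H+] = −log(5.25 × 10^-3) = 2.28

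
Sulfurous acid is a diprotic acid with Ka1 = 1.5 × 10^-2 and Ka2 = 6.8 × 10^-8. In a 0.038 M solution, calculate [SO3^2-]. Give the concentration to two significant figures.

6.8 × 10^-8 M

First ionization gives [H+] ≈ [HSO3-] = 1.75 × 10^-2 M.
Second step: Ka2 = [H+][SO3^2-]/[HSO3-] ≈ [SO3^2-] (since [H+] ≈ [HSO3-]).
So [SO3^2-] ≈ Ka2.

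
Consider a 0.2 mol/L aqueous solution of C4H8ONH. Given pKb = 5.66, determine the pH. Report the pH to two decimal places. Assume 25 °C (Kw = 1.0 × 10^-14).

pH = 10.82

C4H8ONH + H2O ⇌ C4H8ONH2+ + OH-
Kb = 10^(−5.66) = 2.19 × 10^-6
Kb = [OH-]²/(0.2 − [OH-]) = 2.19 × 10^-6
Since Kb ≪ C₀, [OH-] ≈ √(Kb·C₀) = 6.62 × 10^-4 M.
Check: 0.33% ionized — well under 5%, approximation valid.
pOH = 3.18, so pH = 14.00 − pOH = 10.82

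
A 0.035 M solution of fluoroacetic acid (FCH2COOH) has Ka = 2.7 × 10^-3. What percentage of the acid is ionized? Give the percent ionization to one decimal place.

FCH2COOH ⇌ FCH2COO- + H+; let x = [H+] at equilibrium.
Solve x² + 0.0027x − 9.45e-05 = 0 → x = 8.46 × 10^-3 M
Fraction ionized = 8.46 × 10^-3 / 0.035 = 0.2417 → 24.2%

24.2%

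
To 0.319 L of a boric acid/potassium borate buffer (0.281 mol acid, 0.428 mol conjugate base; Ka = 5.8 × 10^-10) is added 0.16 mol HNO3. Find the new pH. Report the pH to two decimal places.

Added H+ converts B(OH)4- to B(OH)3: B(OH)3 → 0.441 mol, B(OH)4- → 0.268 mol.
pKa = −log(5.8 × 10^-10) = 9.237
Henderson–Hasselbalch with mole ratio 0.268/0.441: pH = 9.237 + (-0.216)

pH = 9.02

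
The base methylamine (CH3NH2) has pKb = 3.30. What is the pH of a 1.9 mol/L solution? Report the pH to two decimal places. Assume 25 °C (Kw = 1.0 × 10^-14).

CH3NH2 + H2O ⇌ CH3NH3+ + OH-
Kb = 10^(−3.30) = 5.01 × 10^-4
Let x = [OH-] at equilibrium. Kb = x²/(1.9 − x).
Since Kb ≪ C₀, x ≈ √(Kb·C₀) = 3.09 × 10^-2 M.
(x/C₀ = 1.6% < 5%, so the approximation holds.)
pOH = −log(3.09 × 10^-2) = 1.51; pH = 14.00 − 1.51 = 12.49

pH = 12.49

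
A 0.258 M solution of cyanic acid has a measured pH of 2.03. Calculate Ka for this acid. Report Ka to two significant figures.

[H+] = 10^(-2.03) = 9.33 × 10^-3 M
At equilibrium [HA] = 0.258 − 9.33 × 10^-3 = 2.49 × 10^-1 M
Ka = [H+][A-]/[HA] = (9.33 × 10^-3)² / 2.49 × 10^-1 = 3.5 × 10^-4

Ka = 3.5 × 10^-4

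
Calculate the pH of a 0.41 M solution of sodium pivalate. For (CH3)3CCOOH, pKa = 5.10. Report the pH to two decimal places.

(CH3)3CCOO- is the conjugate base of the weak acid (CH3)3CCOOH.
Ka = 10^(−5.10) = 7.94 × 10^-6
Kb = Kw/Ka = 1.0×10^-14 / 7.94 × 10^-6 = 1.26 × 10^-9
From the ICE table, Kb = x²/(0.41 − x) = 1.26 × 10^-9.
Neglecting x in the denominator: x = √(1.26 × 10^-9 × 0.41) = 2.27 × 10^-5 M
pOH = −log(2.27 × 10^-5) = 4.64; pH = 14.00 − 4.64 = 9.36

pH = 9.36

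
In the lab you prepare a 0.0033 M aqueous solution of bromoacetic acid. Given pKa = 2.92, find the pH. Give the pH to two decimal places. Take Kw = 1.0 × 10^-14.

BrCH2COOH ⇌ BrCH2COO- + H+
Ka = 10^(−2.92) = 1.20 × 10^-3
From the ICE table, Ka = x²/(0.0033 − x) = 1.20 × 10^-3.
x is not negligible relative to C₀; solve x² + 0.0012·x − 3.96e-06 = 0.
x = [−0.0012 + √(0.0012² + 1.58e-05)]/2 = 1.48 × 10^-3 M
pH = −log(1.48 × 10^-3) = 2.83

pH = 2.83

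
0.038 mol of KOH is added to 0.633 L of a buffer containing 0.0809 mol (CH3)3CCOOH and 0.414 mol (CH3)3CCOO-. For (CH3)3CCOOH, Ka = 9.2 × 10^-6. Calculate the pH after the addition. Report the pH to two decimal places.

After neutralization: n((CH3)3CCOOH) = 0.0429 mol, n((CH3)3CCOO-) = 0.452 mol.
pKa = −log(9.2 × 10^-6) = 5.036
Henderson–Hasselbalch with mole ratio 0.452/0.0429: pH = 5.036 + (+1.023)

pH = 6.06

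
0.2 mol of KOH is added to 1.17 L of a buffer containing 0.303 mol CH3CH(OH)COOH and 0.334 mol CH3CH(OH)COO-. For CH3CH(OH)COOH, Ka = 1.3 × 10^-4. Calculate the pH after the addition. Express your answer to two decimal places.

pH = 4.60

After neutralization: n(CH3CH(OH)COOH) = 0.103 mol, n(CH3CH(OH)COO-) = 0.534 mol.
pKa = −log(1.3 × 10^-4) = 3.886
Henderson–Hasselbalch with mole ratio 0.534/0.103: pH = 3.886 + (+0.715)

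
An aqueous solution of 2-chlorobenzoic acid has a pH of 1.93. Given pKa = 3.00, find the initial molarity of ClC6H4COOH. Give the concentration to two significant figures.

C₀ = 1.5 × 10^-1 M

[H+] = 10^(-1.93) = 1.17 × 10^-2 M = x
Ka = 10^(−3.00) = 1.00 × 10^-3
Ka = x²/(C₀ − x) ⇒ C₀ = x + x²/Ka
C₀ = 1.17 × 10^-2 + (1.17 × 10^-2)²/(1.00 × 10^-3) = 1.49 × 10^-1 M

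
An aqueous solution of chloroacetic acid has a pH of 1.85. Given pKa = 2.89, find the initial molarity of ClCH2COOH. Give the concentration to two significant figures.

[H+] = 10^(-1.85) = 1.41 × 10^-2 M = x
Ka = 10^(−2.89) = 1.29 × 10^-3
Ka = x²/(C₀ − x) ⇒ C₀ = x + x²/Ka
C₀ = 1.41 × 10^-2 + (1.41 × 10^-2)²/(1.29 × 10^-3) = 1.68 × 10^-1 M

C₀ = 1.7 × 10^-1 M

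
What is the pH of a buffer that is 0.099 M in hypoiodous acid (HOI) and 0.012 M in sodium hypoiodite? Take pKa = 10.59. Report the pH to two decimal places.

pH = pKa + log([A⁻]/[HA]) = 10.59 + log(0.012/0.099)
pH = 10.59 + (-0.916) = 9.67

pH = 9.67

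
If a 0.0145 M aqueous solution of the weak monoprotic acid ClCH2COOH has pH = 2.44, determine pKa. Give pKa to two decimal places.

pKa = 2.92

[H+] = 10^(-2.44) = 3.63 × 10^-3 M
At equilibrium [HA] = 0.0145 − 3.63 × 10^-3 = 1.09 × 10^-2 M
Ka = [H+][A-]/[HA] = (3.63 × 10^-3)² / 1.09 × 10^-2 = 1.21 × 10^-3
pKa = -log(1.21 × 10^-3) = 2.92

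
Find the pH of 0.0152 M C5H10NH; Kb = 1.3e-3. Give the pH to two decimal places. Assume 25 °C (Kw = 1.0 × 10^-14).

pH = 11.58

C5H10NH + H2O ⇌ C5H10NH2+ + OH-
Let x = [OH-] at equilibrium. Kb = x²/(0.0152 − x).
x is not negligible relative to C₀; solve x² + 0.0013·x − 1.98e-05 = 0.
x = (−Kb + √(Kb² + 4·Kb·C₀))/2 = 3.84 × 10^-3 M
pOH = −log(3.84 × 10^-3) = 2.42; pH = 14.00 − 2.42 = 11.58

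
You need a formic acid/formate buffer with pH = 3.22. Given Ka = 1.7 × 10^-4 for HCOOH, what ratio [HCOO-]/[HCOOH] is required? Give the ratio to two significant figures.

ratio = 0.28

pKa = -log(1.7 × 10^-4) = 3.770
pH = pKa + log(r) ⇒ log(r) = 3.22 − 3.770 = -0.550
r = [HCOO-]/[HCOOH] = 10^(-0.550) = 0.282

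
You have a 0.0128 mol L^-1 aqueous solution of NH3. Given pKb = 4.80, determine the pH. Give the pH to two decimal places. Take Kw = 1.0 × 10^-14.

NH3 + H2O ⇌ NH4+ + OH-
Kb = 10^(−4.80) = 1.58 × 10^-5
From the ICE table, Kb = x²/(0.0128 − x) = 1.58 × 10^-5.
Neglecting x in the denominator: x = √(1.58 × 10^-5 × 0.0128) = 4.50 × 10^-4 M
(x/C₀ = 3.5% < 5%, so the approximation holds.)
pOH = 3.35, so pH = 14.00 − pOH = 10.65

pH = 10.65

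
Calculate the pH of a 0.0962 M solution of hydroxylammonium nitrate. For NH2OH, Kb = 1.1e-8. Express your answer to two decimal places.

NH3OH+ is the conjugate acid of the weak base NH2OH.
Ka = Kw/Kb = 1.0×10^-14 / 1.1 × 10^-8 = 9.09 × 10^-7
From the ICE table, Ka = [H+]²/(0.0962 − [H+]) = 9.09 × 10^-7.
Since Ka ≪ C₀, [H+] ≈ √(Ka·C₀) = 2.96 × 10^-4 M.
pH = −log[H+] = −log(2.96 × 10^-4) = 3.53

pH = 3.53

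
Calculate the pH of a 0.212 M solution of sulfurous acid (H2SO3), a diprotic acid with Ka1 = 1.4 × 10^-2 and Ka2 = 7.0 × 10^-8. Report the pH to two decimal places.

pH = 1.32

Ka1 ≫ Ka2, so treat the first dissociation as the only significant source of H+.
Ka1 = x²/(0.212 − x) = 1.4 × 10^-2
Solving the quadratic: x = (−Ka1 + √(Ka1² + 4·Ka1·C₀))/2 = 4.79 × 10^-2 M
pH = −log(4.79 × 10^-2) = 1.32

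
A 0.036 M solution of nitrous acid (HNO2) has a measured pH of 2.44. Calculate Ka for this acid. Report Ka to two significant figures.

Ka = 4.1 × 10^-4

[H+] = 10^(-2.44) = 3.63 × 10^-3 M
At equilibrium [HA] = 0.036 − 3.63 × 10^-3 = 3.24 × 10^-2 M
Ka = [H+][A-]/[HA] = (3.63 × 10^-3)² / 3.24 × 10^-2 = 4.1 × 10^-4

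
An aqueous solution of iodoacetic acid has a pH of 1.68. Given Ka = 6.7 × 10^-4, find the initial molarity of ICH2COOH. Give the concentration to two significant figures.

C₀ = 6.7 × 10^-1 M

[H+] = 10^(-1.68) = 2.09 × 10^-2 M = x
Ka = x²/(C₀ − x) ⇒ C₀ = x + x²/Ka
C₀ = 2.09 × 10^-2 + (2.09 × 10^-2)²/(6.7 × 10^-4) = 6.73 × 10^-1 M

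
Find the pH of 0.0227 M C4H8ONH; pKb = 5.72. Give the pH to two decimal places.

pH = 10.32

C4H8ONH + H2O ⇌ C4H8ONH2+ + OH-
Kb = 10^(−5.72) = 1.91 × 10^-6
Kb = [OH-]²/(0.0227 − [OH-]) = 1.91 × 10^-6
Assume [OH-] ≪ 0.0227: [OH-] ≈ √(1.91 × 10^-6 × 0.0227) = 2.08 × 10^-4 M
Check: 0.92% ionized — well under 5%, approximation valid.
pOH = −log(2.08 × 10^-4) = 3.68; pH = 14.00 − 3.68 = 10.32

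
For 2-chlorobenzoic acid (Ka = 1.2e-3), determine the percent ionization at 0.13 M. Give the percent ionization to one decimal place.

ClC6H4COOH ⇌ ClC6H4COO- + H+; let x = [H+] at equilibrium.
Ka = x²/(C₀ − x); solving the quadratic gives x = 1.19 × 10^-2 M.
Fraction ionized = 1.19 × 10^-2 / 0.13 = 0.0915 → 9.2%

9.2%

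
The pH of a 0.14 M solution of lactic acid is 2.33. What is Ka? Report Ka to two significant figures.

[H+] = 10^(-2.33) = 4.68 × 10^-3 M
At equilibrium [HA] = 0.14 − 4.68 × 10^-3 = 1.35 × 10^-1 M
Ka = [H+][A-]/[HA] = (4.68 × 10^-3)² / 1.35 × 10^-1 = 1.6 × 10^-4

Ka = 1.6 × 10^-4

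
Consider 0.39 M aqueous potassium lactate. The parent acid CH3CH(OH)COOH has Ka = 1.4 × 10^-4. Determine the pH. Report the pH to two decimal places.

CH3CH(OH)COO- is the conjugate base of the weak acid CH3CH(OH)COOH.
Kb = Kw/Ka = 1.0×10^-14 / 1.4 × 10^-4 = 7.14 × 10^-11
Kb = x²/(0.39 − x) = 7.14 × 10^-11
Assume x ≪ 0.39: x ≈ √(7.14 × 10^-11 × 0.39) = 5.28 × 10^-6 M
Check: 0.0014% ionized — well under 5%, approximation valid.
pOH = 5.28, so pH = 14.00 − pOH = 8.72

pH = 8.72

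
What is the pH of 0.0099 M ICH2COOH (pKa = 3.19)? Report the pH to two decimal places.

ICH2COOH ⇌ ICH2COO- + H+
Ka = 10^(−3.19) = 6.46 × 10^-4
From the ICE table, Ka = [H+]²/(0.0099 − [H+]) = 6.46 × 10^-4.
[H+] is not negligible relative to C₀; solve [H+]² + 0.000646·[H+] − 6.4e-06 = 0.
[H+] = (−Ka + √(Ka² + 4·Ka·C₀))/2 = 2.23 × 10^-3 M
pH = −log(2.23 × 10^-3) = 2.65

pH = 2.65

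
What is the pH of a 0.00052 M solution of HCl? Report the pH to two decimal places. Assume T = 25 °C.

HCl is a strong acid and dissociates completely, so [H+] = 0.00052 M.
pH = -log(0.00052) = 3.28

pH = 3.28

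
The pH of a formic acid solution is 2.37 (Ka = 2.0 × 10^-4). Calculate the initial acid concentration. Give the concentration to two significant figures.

[H+] = 10^(-2.37) = 4.27 × 10^-3 M = x
Ka = x²/(C₀ − x) ⇒ C₀ = x + x²/Ka
C₀ = 4.27 × 10^-3 + (4.27 × 10^-3)²/(2.0 × 10^-4) = 9.54 × 10^-2 M

C₀ = 9.5 × 10^-2 M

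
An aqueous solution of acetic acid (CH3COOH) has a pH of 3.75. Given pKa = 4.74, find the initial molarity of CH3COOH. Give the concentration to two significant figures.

[H+] = 10^(-3.75) = 1.78 × 10^-4 M = x
Ka = 10^(−4.74) = 1.82 × 10^-5
Ka = x²/(C₀ − x) ⇒ C₀ = x + x²/Ka
C₀ = 1.78 × 10^-4 + (1.78 × 10^-4)²/(1.82 × 10^-5) = 1.92 × 10^-3 M

C₀ = 1.9 × 10^-3 M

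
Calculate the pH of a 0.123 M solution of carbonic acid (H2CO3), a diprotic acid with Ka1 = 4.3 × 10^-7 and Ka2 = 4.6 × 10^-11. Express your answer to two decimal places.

Ka1 ≫ Ka2, so treat the first dissociation as the only significant source of H+.
Ka1 = x²/(0.123 − x) = 4.3 × 10^-7
x ≈ √(4.3 × 10^-7 × 0.123) = 2.30 × 10^-4 M
pH = −log(2.30 × 10^-4) = 3.64

pH = 3.64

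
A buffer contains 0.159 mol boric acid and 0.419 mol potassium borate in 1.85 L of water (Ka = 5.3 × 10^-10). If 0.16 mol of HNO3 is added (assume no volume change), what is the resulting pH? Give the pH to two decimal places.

pH = 9.19

After neutralization: n(B(OH)3) = 0.319 mol, n(B(OH)4-) = 0.259 mol.
pKa = −log(5.3 × 10^-10) = 9.276
Henderson–Hasselbalch with mole ratio 0.259/0.319: pH = 9.276 + (-0.090)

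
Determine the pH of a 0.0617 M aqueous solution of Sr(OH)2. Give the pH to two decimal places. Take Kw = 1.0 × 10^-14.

pH = 13.09

Sr(OH)2 is a strong base (each formula unit releases 2 OH-); [OH-] = 0.123 M.
pOH = -log(0.123) = 0.91
pH = 14.00 - 0.91 = 13.09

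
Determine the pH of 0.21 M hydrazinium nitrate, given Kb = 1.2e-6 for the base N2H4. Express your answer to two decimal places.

pH = 4.38

N2H5+ is the conjugate acid of the weak base N2H4.
Ka = Kw/Kb = 1.0×10^-14 / 1.2 × 10^-6 = 8.33 × 10^-9
Ka = [H+]²/(0.21 − [H+]) = 8.33 × 10^-9
Neglecting [H+] in the denominator: [H+] = √(8.33 × 10^-9 × 0.21) = 4.18 × 10^-5 M
([H+]/C₀ = 0.02% < 5%, so the approximation holds.)
pH = −log(4.18 × 10^-5) = 4.38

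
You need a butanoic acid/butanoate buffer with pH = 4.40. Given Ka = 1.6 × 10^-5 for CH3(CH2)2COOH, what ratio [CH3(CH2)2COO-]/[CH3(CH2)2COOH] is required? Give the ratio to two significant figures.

pKa = -log(1.6 × 10^-5) = 4.796
pH = pKa + log(r) ⇒ log(r) = 4.40 − 4.796 = -0.396
r = [CH3(CH2)2COO-]/[CH3(CH2)2COOH] = 10^(-0.396) = 0.402

ratio = 0.40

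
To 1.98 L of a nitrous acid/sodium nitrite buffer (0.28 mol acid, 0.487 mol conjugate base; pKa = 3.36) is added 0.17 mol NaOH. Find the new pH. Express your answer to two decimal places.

OH- converts HNO2 to NO2-: HNO2 → 0.11 mol, NO2- → 0.657 mol.
pH = pKa + log([A⁻]/[HA]) = 3.36 + log(0.657/0.11) = 3.36 +0.776

pH = 4.14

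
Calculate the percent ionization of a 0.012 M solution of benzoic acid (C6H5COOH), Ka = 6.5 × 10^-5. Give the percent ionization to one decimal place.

C6H5COOH ⇌ C6H5COO- + H+; let x = [H+] at equilibrium.
Solve x² + 6.5e-05x − 7.8e-07 = 0 → x = 8.51 × 10^-4 M
Fraction ionized = 8.51 × 10^-4 / 0.012 = 0.0709 → 7.1%

7.1%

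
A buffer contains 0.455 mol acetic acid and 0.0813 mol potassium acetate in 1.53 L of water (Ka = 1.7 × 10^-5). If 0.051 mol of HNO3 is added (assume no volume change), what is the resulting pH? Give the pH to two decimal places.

After neutralization: n(CH3COOH) = 0.506 mol, n(CH3COO-) = 0.0303 mol.
pKa = −log(1.7 × 10^-5) = 4.770
pH = pKa + log(n_CH3COO-/n_CH3COOH) = 4.770 + log(0.0303/0.506) = 4.770 + (-1.223)

pH = 3.55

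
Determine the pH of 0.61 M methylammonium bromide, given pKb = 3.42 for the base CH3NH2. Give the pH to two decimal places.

pH = 5.40

CH3NH3+ is the conjugate acid of the weak base CH3NH2.
Kb = 10^(−3.42) = 3.80 × 10^-4
Ka = Kw/Kb = 1.0×10^-14 / 3.80 × 10^-4 = 2.63 × 10^-11
From the ICE table, Ka = x²/(0.61 − x) = 2.63 × 10^-11.
Assume x ≪ 0.61: x ≈ √(2.63 × 10^-11 × 0.61) = 4.01 × 10^-6 M
Check: 0.00066% ionized — well under 5%, approximation valid.
pH = −log[H+] = −log(4.01 × 10^-6) = 5.40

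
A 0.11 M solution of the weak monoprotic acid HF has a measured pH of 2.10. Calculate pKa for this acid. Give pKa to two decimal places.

[H+] = 10^(-2.10) = 7.94 × 10^-3 M
At equilibrium [HA] = 0.11 − 7.94 × 10^-3 = 1.02 × 10^-1 M
Ka = [H+][A-]/[HA] = (7.94 × 10^-3)² / 1.02 × 10^-1 = 6.18 × 10^-4
pKa = -log(6.18 × 10^-4) = 3.21

pKa = 3.21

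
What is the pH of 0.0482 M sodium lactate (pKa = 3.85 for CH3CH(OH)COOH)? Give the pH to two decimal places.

pH = 8.27

CH3CH(OH)COO- is the conjugate base of the weak acid CH3CH(OH)COOH.
Ka = 10^(−3.85) = 1.41 × 10^-4
Kb = Kw/Ka = 1.0×10^-14 / 1.41 × 10^-4 = 7.09 × 10^-11
From the ICE table, Kb = [OH-]²/(0.0482 − [OH-]) = 7.09 × 10^-11.
Assume [OH-] ≪ 0.0482: [OH-] ≈ √(7.09 × 10^-11 × 0.0482) = 1.85 × 10^-6 M
Check: 0.0038% ionized — well under 5%, approximation valid.
pOH = 5.73, so pH = 14.00 − pOH = 8.27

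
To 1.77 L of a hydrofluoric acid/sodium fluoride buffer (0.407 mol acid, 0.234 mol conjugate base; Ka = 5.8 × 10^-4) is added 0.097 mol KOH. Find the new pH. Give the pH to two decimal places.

pH = 3.27

OH- converts HF to F-: HF → 0.31 mol, F- → 0.331 mol.
pKa = −log(5.8 × 10^-4) = 3.237
pH = pKa + log([A⁻]/[HA]) = 3.237 + log(0.331/0.31) = 3.237 +0.028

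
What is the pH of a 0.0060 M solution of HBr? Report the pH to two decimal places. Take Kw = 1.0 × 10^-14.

HBr is a strong acid and dissociates completely, so [H+] = 0.0060 M.
pH = -log(0.006) = 2.22

pH = 2.22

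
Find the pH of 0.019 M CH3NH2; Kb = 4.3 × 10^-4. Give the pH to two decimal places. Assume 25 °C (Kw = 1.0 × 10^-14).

CH3NH2 + H2O ⇌ CH3NH3+ + OH-
From the ICE table, Kb = [OH-]²/(0.019 − [OH-]) = 4.3 × 10^-4.
[OH-] is not negligible relative to C₀; solve [OH-]² + 0.00043·[OH-] − 8.17e-06 = 0.
[OH-] = [−0.00043 + √(0.00043² + 3.27e-05)]/2 = 2.65 × 10^-3 M
pOH = 2.58, so pH = 14.00 − pOH = 11.42

pH = 11.42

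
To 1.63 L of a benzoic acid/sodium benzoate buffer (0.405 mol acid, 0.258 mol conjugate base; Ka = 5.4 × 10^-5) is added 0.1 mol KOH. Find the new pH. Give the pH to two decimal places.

pH = 4.34

After neutralization: n(C6H5COOH) = 0.305 mol, n(C6H5COO-) = 0.358 mol.
pKa = −log(5.4 × 10^-5) = 4.268
Henderson–Hasselbalch with mole ratio 0.358/0.305: pH = 4.268 + (+0.070)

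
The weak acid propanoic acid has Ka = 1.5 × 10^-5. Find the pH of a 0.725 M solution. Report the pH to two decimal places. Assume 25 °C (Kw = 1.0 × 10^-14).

pH = 2.48

CH3CH2COOH ⇌ CH3CH2COO- + H+
From the ICE table, Ka = [H+]²/(0.725 − [H+]) = 1.5 × 10^-5.
Assume [H+] ≪ 0.725: [H+] ≈ √(1.5 × 10^-5 × 0.725) = 3.30 × 10^-3 M
pH = −log(3.30 × 10^-3) = 2.48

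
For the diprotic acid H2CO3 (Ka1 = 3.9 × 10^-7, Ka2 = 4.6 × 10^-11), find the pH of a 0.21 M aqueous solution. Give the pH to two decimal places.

pH = 3.54

Since Ka1 ≫ Ka2, the first ionization dominates [H+].
Ka1 = x²/(0.21 − x) = 3.9 × 10^-7
x ≈ √(3.9 × 10^-7 × 0.21) = 2.86 × 10^-4 M
pH = −log(2.86 × 10^-4) = 3.54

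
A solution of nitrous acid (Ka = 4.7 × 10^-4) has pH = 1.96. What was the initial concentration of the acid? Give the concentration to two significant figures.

C₀ = 2.7 × 10^-1 M

[H+] = 10^(-1.96) = 1.10 × 10^-2 M = x
Ka = x²/(C₀ − x) ⇒ C₀ = x + x²/Ka
C₀ = 1.10 × 10^-2 + (1.10 × 10^-2)²/(4.7 × 10^-4) = 2.68 × 10^-1 M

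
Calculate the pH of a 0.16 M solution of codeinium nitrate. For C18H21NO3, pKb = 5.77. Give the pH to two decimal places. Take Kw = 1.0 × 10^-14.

C18H22NO3+ is the conjugate acid of the weak base C18H21NO3.
Kb = 10^(−5.77) = 1.70 × 10^-6
Ka = Kw/Kb = 1.0×10^-14 / 1.70 × 10^-6 = 5.88 × 10^-9
From the ICE table, Ka = x²/(0.16 − x) = 5.88 × 10^-9.
Assume x ≪ 0.16: x ≈ √(5.88 × 10^-9 × 0.16) = 3.07 × 10^-5 M
(x/C₀ = 0.019% < 5%, so the approximation holds.)
pH = −log(3.07 × 10^-5) = 4.51

pH = 4.51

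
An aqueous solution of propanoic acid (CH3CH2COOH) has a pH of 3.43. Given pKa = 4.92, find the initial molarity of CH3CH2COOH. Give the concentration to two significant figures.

C₀ = 1.2 × 10^-2 M

[H+] = 10^(-3.43) = 3.72 × 10^-4 M = x
Ka = 10^(−4.92) = 1.20 × 10^-5
Ka = x²/(C₀ − x) ⇒ C₀ = x + x²/Ka
C₀ = 3.72 × 10^-4 + (3.72 × 10^-4)²/(1.20 × 10^-5) = 1.19 × 10^-2 M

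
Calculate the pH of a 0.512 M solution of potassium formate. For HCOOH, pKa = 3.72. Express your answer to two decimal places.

pH = 8.71

HCOO- is the conjugate base of the weak acid HCOOH.
Ka = 10^(−3.72) = 1.91 × 10^-4
Kb = Kw/Ka = 1.0×10^-14 / 1.91 × 10^-4 = 5.24 × 10^-11
Kb = [OH-]²/(0.512 − [OH-]) = 5.24 × 10^-11
Since Kb ≪ C₀, [OH-] ≈ √(Kb·C₀) = 5.18 × 10^-6 M.
Check: 0.001% ionized — well under 5%, approximation valid.
pOH = 5.29, so pH = 14.00 − pOH = 8.71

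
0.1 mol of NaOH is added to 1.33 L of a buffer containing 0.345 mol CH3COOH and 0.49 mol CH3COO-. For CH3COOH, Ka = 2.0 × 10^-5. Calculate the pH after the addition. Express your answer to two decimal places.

After neutralization: n(CH3COOH) = 0.245 mol, n(CH3COO-) = 0.59 mol.
pKa = −log(2.0 × 10^-5) = 4.699
pH = pKa + log(n_CH3COO-/n_CH3COOH) = 4.699 + log(0.59/0.245) = 4.699 + (+0.382)

pH = 5.08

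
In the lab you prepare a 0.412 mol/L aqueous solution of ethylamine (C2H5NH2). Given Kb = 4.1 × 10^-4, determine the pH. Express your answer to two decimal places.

C2H5NH2 + H2O ⇌ C2H5NH3+ + OH-
From the ICE table, Kb = [OH-]²/(0.412 − [OH-]) = 4.1 × 10^-4.
Assume [OH-] ≪ 0.412: [OH-] ≈ √(4.1 × 10^-4 × 0.412) = 1.30 × 10^-2 M
([OH-]/C₀ = 3.2% < 5%, so the approximation holds.)
pOH = 1.89, so pH = 14.00 − pOH = 12.11

pH = 12.11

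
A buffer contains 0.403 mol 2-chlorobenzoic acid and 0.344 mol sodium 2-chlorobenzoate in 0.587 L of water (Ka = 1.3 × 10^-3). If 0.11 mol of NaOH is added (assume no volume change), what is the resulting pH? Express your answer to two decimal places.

After neutralization: n(ClC6H4COOH) = 0.293 mol, n(ClC6H4COO-) = 0.454 mol.
pKa = −log(1.3 × 10^-3) = 2.886
pH = pKa + log(n_ClC6H4COO-/n_ClC6H4COOH) = 2.886 + log(0.454/0.293) = 2.886 + (+0.190)

pH = 3.08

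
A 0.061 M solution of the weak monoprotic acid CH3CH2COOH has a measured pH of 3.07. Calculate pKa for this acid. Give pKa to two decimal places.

pKa = 4.92

[H+] = 10^(-3.07) = 8.51 × 10^-4 M
At equilibrium [HA] = 0.061 − 8.51 × 10^-4 = 6.01 × 10^-2 M
Ka = [H+][A-]/[HA] = (8.51 × 10^-4)² / 6.01 × 10^-2 = 1.20 × 10^-5
pKa = -log(1.20 × 10^-5) = 4.92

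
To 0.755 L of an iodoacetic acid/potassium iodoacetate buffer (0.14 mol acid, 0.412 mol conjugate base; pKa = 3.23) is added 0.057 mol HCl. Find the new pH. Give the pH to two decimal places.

After neutralization: n(ICH2COOH) = 0.197 mol, n(ICH2COO-) = 0.355 mol.
pH = pKa + log([A⁻]/[HA]) = 3.23 + log(0.355/0.197) = 3.23 +0.256

pH = 3.49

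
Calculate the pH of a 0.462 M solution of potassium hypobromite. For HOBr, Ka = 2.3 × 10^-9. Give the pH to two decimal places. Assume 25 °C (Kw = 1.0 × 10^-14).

OBr- is the conjugate base of the weak acid HOBr.
Kb = Kw/Ka = 1.0×10^-14 / 2.3 × 10^-9 = 4.35 × 10^-6
From the ICE table, Kb = [OH-]²/(0.462 − [OH-]) = 4.35 × 10^-6.
Assume [OH-] ≪ 0.462: [OH-] ≈ √(4.35 × 10^-6 × 0.462) = 1.42 × 10^-3 M
Check: 0.31% ionized — well under 5%, approximation valid.
pOH = −log(1.42 × 10^-3) = 2.85; pH = 14.00 − 2.85 = 11.15

pH = 11.15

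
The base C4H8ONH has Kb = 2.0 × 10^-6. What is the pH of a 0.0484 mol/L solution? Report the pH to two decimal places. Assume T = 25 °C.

C4H8ONH + H2O ⇌ C4H8ONH2+ + OH-
From the ICE table, Kb = [OH-]²/(0.0484 − [OH-]) = 2.0 × 10^-6.
Assume [OH-] ≪ 0.0484: [OH-] ≈ √(2.0 × 10^-6 × 0.0484) = 3.11 × 10^-4 M
([OH-]/C₀ = 0.64% < 5%, so the approximation holds.)
pOH = −log(3.11 × 10^-4) = 3.51; pH = 14.00 − 3.51 = 10.49

pH = 10.49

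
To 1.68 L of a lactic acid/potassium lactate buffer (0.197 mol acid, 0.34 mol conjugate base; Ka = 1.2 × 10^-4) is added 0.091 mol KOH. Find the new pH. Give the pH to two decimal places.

pH = 4.53

After neutralization: n(CH3CH(OH)COOH) = 0.106 mol, n(CH3CH(OH)COO-) = 0.431 mol.
pKa = −log(1.2 × 10^-4) = 3.921
pH = pKa + log([A⁻]/[HA]) = 3.921 + log(0.431/0.106) = 3.921 +0.609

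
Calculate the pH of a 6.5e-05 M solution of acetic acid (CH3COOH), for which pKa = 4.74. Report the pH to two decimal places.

CH3COOH ⇌ CH3COO- + H+
Ka = 10^(−4.74) = 1.82 × 10^-5
From the ICE table, Ka = [H+]²/(6.5e-05 − [H+]) = 1.82 × 10^-5.
[H+] is not negligible relative to C₀; solve [H+]² + 1.82e-05·[H+] − 1.18e-09 = 0.
[H+] = [−1.82e-05 + √(1.82e-05² + 4.73e-09)]/2 = 2.65 × 10^-5 M
pH = −log[H+] = −log(2.65 × 10^-5) = 4.58

pH = 4.58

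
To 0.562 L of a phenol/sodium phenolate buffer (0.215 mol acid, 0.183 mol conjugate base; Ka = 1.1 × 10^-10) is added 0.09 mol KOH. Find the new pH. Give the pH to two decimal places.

pH = 10.30

OH- converts C6H5OH to C6H5O-: C6H5OH → 0.125 mol, C6H5O- → 0.273 mol.
pKa = −log(1.1 × 10^-10) = 9.959
pH = pKa + log(n_C6H5O-/n_C6H5OH) = 9.959 + log(0.273/0.125) = 9.959 + (+0.339)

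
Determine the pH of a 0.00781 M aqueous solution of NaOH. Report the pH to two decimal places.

NaOH is a strong base; [OH-] = 0.00781 M.
pOH = -log(0.00781) = 2.11
pH = 14.00 - 2.11 = 11.89

pH = 11.89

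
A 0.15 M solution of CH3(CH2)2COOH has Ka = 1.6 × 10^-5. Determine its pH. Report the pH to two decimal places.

CH3(CH2)2COOH ⇌ CH3(CH2)2COO- + H+
Let x = [H+] at equilibrium. Ka = x²/(0.15 − x).
Since Ka ≪ C₀, x ≈ √(Ka·C₀) = 1.55 × 10^-3 M.
pH = −log(1.55 × 10^-3) = 2.81

pH = 2.81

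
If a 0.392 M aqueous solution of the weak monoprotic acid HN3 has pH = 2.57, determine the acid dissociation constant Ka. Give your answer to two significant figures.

[H+] = 10^(-2.57) = 2.69 × 10^-3 M
At equilibrium [HA] = 0.392 − 2.69 × 10^-3 = 3.89 × 10^-1 M
Ka = [H+][A-]/[HA] = (2.69 × 10^-3)² / 3.89 × 10^-1 = 1.9 × 10^-5

Ka = 1.9 × 10^-5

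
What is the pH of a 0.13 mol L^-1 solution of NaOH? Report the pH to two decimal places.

pH = 13.11

NaOH is a strong base; [OH-] = 0.13 M.
pOH = -log(0.13) = 0.89
pH = 14.00 - 0.89 = 13.11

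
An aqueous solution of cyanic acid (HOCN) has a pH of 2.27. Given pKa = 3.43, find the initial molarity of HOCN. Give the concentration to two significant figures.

[H+] = 10^(-2.27) = 5.37 × 10^-3 M = x
Ka = 10^(−3.43) = 3.72 × 10^-4
Ka = x²/(C₀ − x) ⇒ C₀ = x + x²/Ka
C₀ = 5.37 × 10^-3 + (5.37 × 10^-3)²/(3.72 × 10^-4) = 8.29 × 10^-2 M

C₀ = 8.3 × 10^-2 M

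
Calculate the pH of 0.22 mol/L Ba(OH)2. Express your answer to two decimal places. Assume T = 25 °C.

pH = 13.64

Ba(OH)2 is a strong base (each formula unit releases 2 OH-); [OH-] = 0.44 M.
pOH = -log(0.44) = 0.36
pH = 14.00 - 0.36 = 13.64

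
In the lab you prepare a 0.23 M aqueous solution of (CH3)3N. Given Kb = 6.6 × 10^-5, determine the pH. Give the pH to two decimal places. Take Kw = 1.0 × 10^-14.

(CH3)3N + H2O ⇌ (CH3)3NH+ + OH-
Kb = [OH-]²/(0.23 − [OH-]) = 6.6 × 10^-5
Neglecting [OH-] in the denominator: [OH-] = √(6.6 × 10^-5 × 0.23) = 3.90 × 10^-3 M
pOH = −log(3.90 × 10^-3) = 2.41; pH = 14.00 − 2.41 = 11.59

pH = 11.59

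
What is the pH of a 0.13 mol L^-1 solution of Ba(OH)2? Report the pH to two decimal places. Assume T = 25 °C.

Ba(OH)2 is a strong base (each formula unit releases 2 OH-); [OH-] = 0.26 M.
pOH = -log(0.26) = 0.59
pH = 14.00 - 0.59 = 13.41

pH = 13.41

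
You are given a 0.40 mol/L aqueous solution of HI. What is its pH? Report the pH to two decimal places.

pH = 0.40

HI is a strong acid and dissociates completely, so [H+] = 0.40 M.
pH = -log(0.4) = 0.40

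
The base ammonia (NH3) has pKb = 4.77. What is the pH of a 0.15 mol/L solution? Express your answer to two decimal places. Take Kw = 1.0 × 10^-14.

pH = 11.20

NH3 + H2O ⇌ NH4+ + OH-
Kb = 10^(−4.77) = 1.70 × 10^-5
Kb = [OH-]²/(0.15 − [OH-]) = 1.70 × 10^-5
Neglecting [OH-] in the denominator: [OH-] = √(1.70 × 10^-5 × 0.15) = 1.60 × 10^-3 M
pOH = −log(1.60 × 10^-3) = 2.80; pH = 14.00 − 2.80 = 11.20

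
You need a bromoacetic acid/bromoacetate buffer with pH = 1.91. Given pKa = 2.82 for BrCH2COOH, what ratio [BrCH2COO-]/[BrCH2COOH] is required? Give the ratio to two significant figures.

pH = pKa + log(r) ⇒ log(r) = 1.91 − 2.82 = -0.91
r = [BrCH2COO-]/[BrCH2COOH] = 10^(-0.91) = 0.123

ratio = 0.12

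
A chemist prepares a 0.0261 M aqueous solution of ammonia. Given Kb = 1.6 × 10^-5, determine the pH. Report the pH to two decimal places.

pH = 10.81

NH3 + H2O ⇌ NH4+ + OH-
From the ICE table, Kb = [OH-]²/(0.0261 − [OH-]) = 1.6 × 10^-5.
Assume [OH-] ≪ 0.0261: [OH-] ≈ √(1.6 × 10^-5 × 0.0261) = 6.46 × 10^-4 M
([OH-]/C₀ = 2.5% < 5%, so the approximation holds.)
pOH = 3.19, so pH = 14.00 − pOH = 10.81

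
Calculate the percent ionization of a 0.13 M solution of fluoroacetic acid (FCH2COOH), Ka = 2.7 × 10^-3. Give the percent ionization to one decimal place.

FCH2COOH ⇌ FCH2COO- + H+; let x = [H+] at equilibrium.
Solve x² + 0.0027x − 0.000351 = 0 → x = 1.74 × 10^-2 M
% ionization = x/C₀ × 100% = 1.74 × 10^-2/0.13 × 100% = 13.4%

13.4%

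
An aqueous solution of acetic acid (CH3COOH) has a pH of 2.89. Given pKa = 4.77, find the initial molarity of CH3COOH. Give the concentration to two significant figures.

[H+] = 10^(-2.89) = 1.29 × 10^-3 M = x
Ka = 10^(−4.77) = 1.70 × 10^-5
Ka = x²/(C₀ − x) ⇒ C₀ = x + x²/Ka
C₀ = 1.29 × 10^-3 + (1.29 × 10^-3)²/(1.70 × 10^-5) = 9.92 × 10^-2 M

C₀ = 9.9 × 10^-2 M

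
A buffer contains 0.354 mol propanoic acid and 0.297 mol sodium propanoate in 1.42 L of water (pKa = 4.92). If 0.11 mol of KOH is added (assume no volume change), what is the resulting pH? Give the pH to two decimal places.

pH = 5.14

After neutralization: n(CH3CH2COOH) = 0.244 mol, n(CH3CH2COO-) = 0.407 mol.
pH = pKa + log([A⁻]/[HA]) = 4.92 + log(0.407/0.244) = 4.92 +0.222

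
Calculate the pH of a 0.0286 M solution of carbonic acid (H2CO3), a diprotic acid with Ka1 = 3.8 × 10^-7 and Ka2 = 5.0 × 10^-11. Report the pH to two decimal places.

pH = 3.98

Ka1 ≫ Ka2, so treat the first dissociation as the only significant source of H+.
Ka1 = x²/(0.0286 − x) = 3.8 × 10^-7
x ≈ √(3.8 × 10^-7 × 0.0286) = 1.04 × 10^-4 M
pH = −log(1.04 × 10^-4) = 3.98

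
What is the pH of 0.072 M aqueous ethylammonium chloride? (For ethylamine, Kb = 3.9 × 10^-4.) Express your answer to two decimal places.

pH = 5.87

C2H5NH3+ is the conjugate acid of the weak base C2H5NH2.
Ka = Kw/Kb = 1.0×10^-14 / 3.9 × 10^-4 = 2.56 × 10^-11
Ka = [H+]²/(0.072 − [H+]) = 2.56 × 10^-11
Neglecting [H+] in the denominator: [H+] = √(2.56 × 10^-11 × 0.072) = 1.36 × 10^-6 M
pH = −log[H+] = −log(1.36 × 10^-6) = 5.87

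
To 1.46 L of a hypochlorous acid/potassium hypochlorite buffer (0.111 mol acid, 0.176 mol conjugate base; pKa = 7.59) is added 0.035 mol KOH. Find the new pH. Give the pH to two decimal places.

pH = 8.03

After neutralization: n(HOCl) = 0.076 mol, n(OCl-) = 0.211 mol.
Henderson–Hasselbalch with mole ratio 0.211/0.076: pH = 7.59 + (+0.443)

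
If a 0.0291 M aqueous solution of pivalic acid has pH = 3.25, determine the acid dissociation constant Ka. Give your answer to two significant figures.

[H+] = 10^(-3.25) = 5.62 × 10^-4 M
At equilibrium [HA] = 0.0291 − 5.62 × 10^-4 = 2.85 × 10^-2 M
Ka = [H+][A-]/[HA] = (5.62 × 10^-4)² / 2.85 × 10^-2 = 1.1 × 10^-5

Ka = 1.1 × 10^-5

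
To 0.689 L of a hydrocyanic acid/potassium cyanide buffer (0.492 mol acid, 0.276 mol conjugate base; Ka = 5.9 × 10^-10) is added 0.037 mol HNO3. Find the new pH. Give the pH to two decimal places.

pH = 8.88

After neutralization: n(HCN) = 0.529 mol, n(CN-) = 0.239 mol.
pKa = −log(5.9 × 10^-10) = 9.229
pH = pKa + log(n_CN-/n_HCN) = 9.229 + log(0.239/0.529) = 9.229 + (-0.345)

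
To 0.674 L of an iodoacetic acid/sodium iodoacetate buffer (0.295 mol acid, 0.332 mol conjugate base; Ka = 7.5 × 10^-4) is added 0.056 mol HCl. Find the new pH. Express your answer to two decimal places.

After neutralization: n(ICH2COOH) = 0.351 mol, n(ICH2COO-) = 0.276 mol.
pKa = −log(7.5 × 10^-4) = 3.125
pH = pKa + log([A⁻]/[HA]) = 3.125 + log(0.276/0.351) = 3.125 -0.104

pH = 3.02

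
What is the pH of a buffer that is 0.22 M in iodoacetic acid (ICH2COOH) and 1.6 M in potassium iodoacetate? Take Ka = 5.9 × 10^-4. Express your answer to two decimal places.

pKa = −log(5.9 × 10^-4) = 3.229
pH = pKa + log([A⁻]/[HA]) = 3.229 + log(1.6/0.22)
pH = 3.229 + (+0.862) = 4.09

pH = 4.09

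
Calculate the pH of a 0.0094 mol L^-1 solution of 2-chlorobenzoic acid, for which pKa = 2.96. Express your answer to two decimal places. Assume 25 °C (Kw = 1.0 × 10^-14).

ClC6H4COOH ⇌ ClC6H4COO- + H+
Ka = 10^(−2.96) = 1.10 × 10^-3
From the ICE table, Ka = [H+]²/(0.0094 − [H+]) = 1.10 × 10^-3.
[H+] is not negligible relative to C₀; solve [H+]² + 0.0011·[H+] − 1.03e-05 = 0.
[H+] = [−0.0011 + √(0.0011² + 4.14e-05)]/2 = 2.71 × 10^-3 M
pH = −log(2.71 × 10^-3) = 2.57

pH = 2.57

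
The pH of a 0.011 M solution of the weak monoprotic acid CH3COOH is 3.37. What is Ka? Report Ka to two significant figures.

[H+] = 10^(-3.37) = 4.27 × 10^-4 M
At equilibrium [HA] = 0.011 − 4.27 × 10^-4 = 1.06 × 10^-2 M
Ka = [H+][A-]/[HA] = (4.27 × 10^-4)² / 1.06 × 10^-2 = 1.7 × 10^-5

Ka = 1.7 × 10^-5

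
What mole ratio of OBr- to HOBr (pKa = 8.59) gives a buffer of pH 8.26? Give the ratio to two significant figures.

pH = pKa + log(r) ⇒ log(r) = 8.26 − 8.59 = -0.33
r = [OBr-]/[HOBr] = 10^(-0.33) = 0.468

ratio = 0.47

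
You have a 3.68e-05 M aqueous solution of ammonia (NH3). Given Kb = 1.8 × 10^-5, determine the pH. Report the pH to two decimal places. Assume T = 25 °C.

NH3 + H2O ⇌ NH4+ + OH-
Kb = [OH-]²/(3.68e-05 − [OH-]) = 1.8 × 10^-5
[OH-] is not negligible relative to C₀; solve [OH-]² + 1.8e-05·[OH-] − 6.62e-10 = 0.
[OH-] = (−Kb + √(Kb² + 4·Kb·C₀))/2 = 1.83 × 10^-5 M
pOH = −log(1.83 × 10^-5) = 4.74; pH = 14.00 − 4.74 = 9.26

pH = 9.26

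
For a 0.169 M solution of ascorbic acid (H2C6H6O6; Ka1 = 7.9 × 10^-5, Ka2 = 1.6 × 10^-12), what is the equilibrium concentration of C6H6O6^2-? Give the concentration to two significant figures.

First ionization gives [H+] ≈ [HC6H6O6-] = 3.65 × 10^-3 M.
Second step: Ka2 = [H+][C6H6O6^2-]/[HC6H6O6-] ≈ [C6H6O6^2-] (since [H+] ≈ [HC6H6O6-]).
So [C6H6O6^2-] ≈ Ka2.

1.6 × 10^-12 M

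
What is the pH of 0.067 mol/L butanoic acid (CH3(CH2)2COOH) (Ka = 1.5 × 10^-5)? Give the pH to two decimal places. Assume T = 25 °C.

pH = 3.00

CH3(CH2)2COOH ⇌ CH3(CH2)2COO- + H+
Ka = [H+]²/(0.067 − [H+]) = 1.5 × 10^-5
Assume [H+] ≪ 0.067: [H+] ≈ √(1.5 × 10^-5 × 0.067) = 1.00 × 10^-3 M
pH = −log(1.00 × 10^-3) = 3.00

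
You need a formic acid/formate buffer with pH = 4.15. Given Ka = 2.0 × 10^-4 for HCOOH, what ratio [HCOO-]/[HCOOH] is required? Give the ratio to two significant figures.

pKa = -log(2.0 × 10^-4) = 3.699
pH = pKa + log(r) ⇒ log(r) = 4.15 − 3.699 = +0.451
r = [HCOO-]/[HCOOH] = 10^(+0.451) = 2.82

ratio = 2.8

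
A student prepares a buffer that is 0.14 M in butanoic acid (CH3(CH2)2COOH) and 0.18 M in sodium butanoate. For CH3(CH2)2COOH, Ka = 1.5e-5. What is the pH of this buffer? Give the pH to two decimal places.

pH = 4.93

pKa = −log(1.5 × 10^-5) = 4.824
pH = pKa + log([A⁻]/[HA]) = 4.824 + log(0.18/0.14)
pH = 4.824 + (+0.109) = 4.93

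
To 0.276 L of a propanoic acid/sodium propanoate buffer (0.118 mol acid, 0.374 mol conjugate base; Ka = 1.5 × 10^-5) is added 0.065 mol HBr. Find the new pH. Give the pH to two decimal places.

Added H+ converts CH3CH2COO- to CH3CH2COOH: CH3CH2COOH → 0.183 mol, CH3CH2COO- → 0.309 mol.
pKa = −log(1.5 × 10^-5) = 4.824
Henderson–Hasselbalch with mole ratio 0.309/0.183: pH = 4.824 + (+0.228)

pH = 5.05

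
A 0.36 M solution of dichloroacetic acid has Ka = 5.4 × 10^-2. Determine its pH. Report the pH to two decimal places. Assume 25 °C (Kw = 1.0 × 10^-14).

pH = 0.94

Cl2CHCOOH ⇌ Cl2CHCOO- + H+
Ka = [H+]²/(0.36 − [H+]) = 5.4 × 10^-2
The 5% rule fails; solving [H+]² + Ka·[H+] − Ka·C₀ = 0 exactly:
[H+] = (−Ka + √(Ka² + 4·Ka·C₀))/2 = 1.15 × 10^-1 M
pH = −log[H+] = −log(1.15 × 10^-1) = 0.94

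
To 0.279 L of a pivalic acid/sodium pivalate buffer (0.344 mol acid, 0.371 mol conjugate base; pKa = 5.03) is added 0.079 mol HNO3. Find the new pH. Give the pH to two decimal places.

After neutralization: n((CH3)3CCOOH) = 0.423 mol, n((CH3)3CCOO-) = 0.292 mol.
pH = pKa + log([A⁻]/[HA]) = 5.03 + log(0.292/0.423) = 5.03 -0.161

pH = 4.87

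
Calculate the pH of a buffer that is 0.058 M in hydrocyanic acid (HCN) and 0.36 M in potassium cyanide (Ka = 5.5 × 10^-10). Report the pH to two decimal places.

pH = 10.05

pKa = −log(5.5 × 10^-10) = 9.260
Using pH = pKa + log([base]/[acid]) with [base]/[acid] = 0.36/0.058:
pH = 9.260 + (+0.793) = 10.05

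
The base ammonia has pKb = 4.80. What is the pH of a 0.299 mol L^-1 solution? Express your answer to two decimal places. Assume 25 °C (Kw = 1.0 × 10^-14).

NH3 + H2O ⇌ NH4+ + OH-
Kb = 10^(−4.80) = 1.58 × 10^-5
Kb = x²/(0.299 − x) = 1.58 × 10^-5
Since Kb ≪ C₀, x ≈ √(Kb·C₀) = 2.17 × 10^-3 M.
pOH = 2.66, so pH = 14.00 − pOH = 11.34

pH = 11.34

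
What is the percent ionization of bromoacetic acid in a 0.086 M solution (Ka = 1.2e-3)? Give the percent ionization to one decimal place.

BrCH2COOH ⇌ BrCH2COO- + H+; let x = [H+] at equilibrium.
Ka = x²/(C₀ − x); solving the quadratic gives x = 9.58 × 10^-3 M.
Fraction ionized = 9.58 × 10^-3 / 0.086 = 0.1114 → 11.1%

11.1%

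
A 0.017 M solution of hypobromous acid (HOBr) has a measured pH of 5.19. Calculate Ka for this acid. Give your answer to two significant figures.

[H+] = 10^(-5.19) = 6.46 × 10^-6 M
At equilibrium [HA] = 0.017 − 6.46 × 10^-6 = 1.70 × 10^-2 M
Ka = [H+][A-]/[HA] = (6.46 × 10^-6)² / 1.70 × 10^-2 = 2.5 × 10^-9

Ka = 2.5 × 10^-9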